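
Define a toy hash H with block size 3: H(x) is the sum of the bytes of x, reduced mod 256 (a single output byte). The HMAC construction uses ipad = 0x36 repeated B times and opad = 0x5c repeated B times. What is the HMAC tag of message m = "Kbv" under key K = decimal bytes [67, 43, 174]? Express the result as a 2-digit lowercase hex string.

Key decimal bytes [67, 43, 174] = 43 2b ae is exactly B = 3 bytes: K' = 43 2b ae.
K' ⊕ ipad = 75 1d 98.  K' ⊕ opad = 1f 77 f2.
Inner input = (K'⊕ipad) ∥ m = 75 1d 98 ∥ 4b 62 76.
Inner hash: sum = 117+29+152+75+98+118 = 589; mod 256 = 77 → 4d.
Outer input = (K'⊕opad) ∥ inner = 1f 77 f2 ∥ 4d.
Outer hash (tag): sum = 31+119+242+77 = 469; mod 256 = 213 → d5.

d5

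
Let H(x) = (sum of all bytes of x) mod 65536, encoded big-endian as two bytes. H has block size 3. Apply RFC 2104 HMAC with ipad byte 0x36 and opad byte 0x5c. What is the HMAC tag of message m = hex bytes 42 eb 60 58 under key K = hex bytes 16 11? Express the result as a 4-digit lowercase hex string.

0157

Key hex bytes 16 11 is 2 bytes ≤ B = 3; zero-pad to 3 bytes: K' = 16 11 00.
K' ⊕ ipad = 20 27 36.  K' ⊕ opad = 4a 4d 5c.
Inner input = (K'⊕ipad) ∥ m = 20 27 36 ∥ 42 eb 60 58.
Inner hash: sum = 32+39+54+66+235+96+88 = 610 → 02 62.
Outer input = (K'⊕opad) ∥ inner = 4a 4d 5c ∥ 02 62.
Outer hash (tag): sum = 74+77+92+2+98 = 343 → 01 57.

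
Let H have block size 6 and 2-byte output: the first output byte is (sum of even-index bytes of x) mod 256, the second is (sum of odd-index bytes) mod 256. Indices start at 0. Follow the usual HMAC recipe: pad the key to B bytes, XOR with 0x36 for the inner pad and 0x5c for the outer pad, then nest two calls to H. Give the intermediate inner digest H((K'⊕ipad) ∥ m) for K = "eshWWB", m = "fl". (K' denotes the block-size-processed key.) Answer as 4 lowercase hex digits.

7886

Key "eshWWB" = 65 73 68 57 57 42 is exactly B = 6 bytes: K' = 65 73 68 57 57 42.
K' ⊕ ipad = 53 45 5e 61 61 74.
Inner input = 53 45 5e 61 61 74 ∥ 66 6c.
Inner hash: even-index sum = 376 mod 256 = 120; odd-index sum = 390 mod 256 = 134 → 78 86.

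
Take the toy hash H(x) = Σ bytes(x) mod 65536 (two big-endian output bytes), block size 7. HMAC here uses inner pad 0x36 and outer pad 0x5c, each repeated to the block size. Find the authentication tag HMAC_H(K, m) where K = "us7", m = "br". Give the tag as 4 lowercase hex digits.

Key "us7" = 75 73 37 is 3 bytes ≤ B = 7; zero-pad to 7 bytes: K' = 75 73 37 00 00 00 00.
K' ⊕ ipad = 43 45 01 36 36 36 36.  K' ⊕ opad = 29 2f 6b 5c 5c 5c 5c.
Inner input = (K'⊕ipad) ∥ m = 43 45 01 36 36 36 36 ∥ 62 72.
Inner hash: sum = 67+69+1+54+54+54+54+98+114 = 565 → 02 35.
Outer input = (K'⊕opad) ∥ inner = 29 2f 6b 5c 5c 5c 5c ∥ 02 35.
Outer hash (tag): sum = 41+47+107+92+92+92+92+2+53 = 618 → 02 6a.

026a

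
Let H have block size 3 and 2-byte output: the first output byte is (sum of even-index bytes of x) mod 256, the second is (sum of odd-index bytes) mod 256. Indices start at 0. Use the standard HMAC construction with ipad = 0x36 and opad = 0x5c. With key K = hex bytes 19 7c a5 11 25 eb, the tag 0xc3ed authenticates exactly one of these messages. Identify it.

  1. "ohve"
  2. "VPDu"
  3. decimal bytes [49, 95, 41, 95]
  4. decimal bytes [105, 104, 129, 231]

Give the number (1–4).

Key hex bytes 19 7c a5 11 25 eb is 6 bytes > B = 3, so hash it first: H(key) = e3 78, then zero-pad to 3 bytes: K' = e3 78 00.
K' ⊕ ipad = d5 4e 36; K' ⊕ opad = bf 24 5c.
m1: inner = H(d5 4e 36 6f 68 76 65) = d8 33; tag = H(bf 24 5c d8 33) = 4efc
m2: inner = H(d5 4e 36 56 50 44 75) = d0 e8; tag = H(bf 24 5c d0 e8) = 03f4
m3: inner = H(d5 4e 36 31 5f 29 5f) = c9 a8; tag = H(bf 24 5c c9 a8) = c3ed ← matches
m4: inner = H(d5 4e 36 69 68 81 e7) = 5a 38; tag = H(bf 24 5c 5a 38) = 537e

3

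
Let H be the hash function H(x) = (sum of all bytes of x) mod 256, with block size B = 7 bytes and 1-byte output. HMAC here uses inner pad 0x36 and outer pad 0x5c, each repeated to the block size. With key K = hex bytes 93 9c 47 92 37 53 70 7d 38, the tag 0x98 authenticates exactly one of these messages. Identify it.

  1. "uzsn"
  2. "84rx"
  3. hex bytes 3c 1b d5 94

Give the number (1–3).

3

Key hex bytes 93 9c 47 92 37 53 70 7d 38 is 9 bytes > B = 7, so hash it first: H(key) = b7, then zero-pad to 7 bytes: K' = b7 00 00 00 00 00 00.
K' ⊕ ipad = 81 36 36 36 36 36 36; K' ⊕ opad = eb 5c 5c 5c 5c 5c 5c.
m1: inner = H(81 36 36 36 36 36 36 75 7a 73 6e) = 95; tag = H(eb 5c 5c 5c 5c 5c 5c 95) = a8
m2: inner = H(81 36 36 36 36 36 36 38 34 72 78) = 1b; tag = H(eb 5c 5c 5c 5c 5c 5c 1b) = 2e
m3: inner = H(81 36 36 36 36 36 36 3c 1b d5 94) = 85; tag = H(eb 5c 5c 5c 5c 5c 5c 85) = 98 ← matches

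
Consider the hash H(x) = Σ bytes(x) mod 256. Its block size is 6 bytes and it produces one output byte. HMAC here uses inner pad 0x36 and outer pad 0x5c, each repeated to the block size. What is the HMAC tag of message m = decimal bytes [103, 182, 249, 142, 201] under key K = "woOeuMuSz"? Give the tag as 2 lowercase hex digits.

Key "woOeuMuSz" = 77 6f 4f 65 75 4d 75 53 7a is 9 bytes > B = 6, so hash it first: H(key) = 9e, then zero-pad to 6 bytes: K' = 9e 00 00 00 00 00.
K' ⊕ ipad = a8 36 36 36 36 36.  K' ⊕ opad = c2 5c 5c 5c 5c 5c.
Inner input = (K'⊕ipad) ∥ m = a8 36 36 36 36 36 ∥ 67 b6 f9 8e c9.
Inner hash: sum = 168+54+54+54+54+54+103+182+249+142+201 = 1315; mod 256 = 35 → 23.
Outer input = (K'⊕opad) ∥ inner = c2 5c 5c 5c 5c 5c ∥ 23.
Outer hash (tag): sum = 194+92+92+92+92+92+35 = 689; mod 256 = 177 → b1.

b1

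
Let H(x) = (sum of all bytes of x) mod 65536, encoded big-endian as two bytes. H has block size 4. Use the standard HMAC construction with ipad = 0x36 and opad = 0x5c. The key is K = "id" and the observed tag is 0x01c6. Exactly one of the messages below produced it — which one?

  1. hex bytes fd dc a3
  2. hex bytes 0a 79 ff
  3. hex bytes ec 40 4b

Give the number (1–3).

2

Key "id" = 69 64 is 2 bytes ≤ B = 4; zero-pad to 4 bytes: K' = 69 64 00 00.
K' ⊕ ipad = 5f 52 36 36; K' ⊕ opad = 35 38 5c 5c.
m1: inner = H(5f 52 36 36 fd dc a3) = 03 99; tag = H(35 38 5c 5c 03 99) = 01c1
m2: inner = H(5f 52 36 36 0a 79 ff) = 02 9f; tag = H(35 38 5c 5c 02 9f) = 01c6 ← matches
m3: inner = H(5f 52 36 36 ec 40 4b) = 02 94; tag = H(35 38 5c 5c 02 94) = 01bb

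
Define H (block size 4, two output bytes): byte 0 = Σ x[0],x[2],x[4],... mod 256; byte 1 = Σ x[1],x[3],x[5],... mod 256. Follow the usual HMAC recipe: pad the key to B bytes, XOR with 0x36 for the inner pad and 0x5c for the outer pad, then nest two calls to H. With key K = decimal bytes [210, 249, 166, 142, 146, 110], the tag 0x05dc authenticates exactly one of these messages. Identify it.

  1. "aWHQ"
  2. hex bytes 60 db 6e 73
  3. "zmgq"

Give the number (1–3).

Key decimal bytes [210, 249, 166, 142, 146, 110] = d2 f9 a6 8e 92 6e is 6 bytes > B = 4, so hash it first: H(key) = 0a f5, then zero-pad to 4 bytes: K' = 0a f5 00 00.
K' ⊕ ipad = 3c c3 36 36; K' ⊕ opad = 56 a9 5c 5c.
m1: inner = H(3c c3 36 36 61 57 48 51) = 1b a1; tag = H(56 a9 5c 5c 1b a1) = cda6
m2: inner = H(3c c3 36 36 60 db 6e 73) = 40 47; tag = H(56 a9 5c 5c 40 47) = f24c
m3: inner = H(3c c3 36 36 7a 6d 67 71) = 53 d7; tag = H(56 a9 5c 5c 53 d7) = 05dc ← matches

3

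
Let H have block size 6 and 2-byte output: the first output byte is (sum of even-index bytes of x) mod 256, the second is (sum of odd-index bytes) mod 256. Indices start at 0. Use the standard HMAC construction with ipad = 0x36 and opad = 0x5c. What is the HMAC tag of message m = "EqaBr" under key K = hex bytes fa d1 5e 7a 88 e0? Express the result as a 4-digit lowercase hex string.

862b

Key hex bytes fa d1 5e 7a 88 e0 is exactly B = 6 bytes: K' = fa d1 5e 7a 88 e0.
K' ⊕ ipad = cc e7 68 4c be d6.  K' ⊕ opad = a6 8d 02 26 d4 bc.
Inner input = (K'⊕ipad) ∥ m = cc e7 68 4c be d6 ∥ 45 71 61 42 72.
Inner hash: even-index sum = 778 mod 256 = 10; odd-index sum = 700 mod 256 = 188 → 0a bc.
Outer input = (K'⊕opad) ∥ inner = a6 8d 02 26 d4 bc ∥ 0a bc.
Outer hash (tag): even-index sum = 390 mod 256 = 134; odd-index sum = 555 mod 256 = 43 → 86 2b.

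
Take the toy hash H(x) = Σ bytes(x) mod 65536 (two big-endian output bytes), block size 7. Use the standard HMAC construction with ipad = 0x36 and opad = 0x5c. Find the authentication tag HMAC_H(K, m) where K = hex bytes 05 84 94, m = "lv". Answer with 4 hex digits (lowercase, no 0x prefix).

03ad

Key hex bytes 05 84 94 is 3 bytes ≤ B = 7; zero-pad to 7 bytes: K' = 05 84 94 00 00 00 00.
K' ⊕ ipad = 33 b2 a2 36 36 36 36.  K' ⊕ opad = 59 d8 c8 5c 5c 5c 5c.
Inner input = (K'⊕ipad) ∥ m = 33 b2 a2 36 36 36 36 ∥ 6c 76.
Inner hash: sum = 51+178+162+54+54+54+54+108+118 = 833 → 03 41.
Outer input = (K'⊕opad) ∥ inner = 59 d8 c8 5c 5c 5c 5c ∥ 03 41.
Outer hash (tag): sum = 89+216+200+92+92+92+92+3+65 = 941 → 03 ad.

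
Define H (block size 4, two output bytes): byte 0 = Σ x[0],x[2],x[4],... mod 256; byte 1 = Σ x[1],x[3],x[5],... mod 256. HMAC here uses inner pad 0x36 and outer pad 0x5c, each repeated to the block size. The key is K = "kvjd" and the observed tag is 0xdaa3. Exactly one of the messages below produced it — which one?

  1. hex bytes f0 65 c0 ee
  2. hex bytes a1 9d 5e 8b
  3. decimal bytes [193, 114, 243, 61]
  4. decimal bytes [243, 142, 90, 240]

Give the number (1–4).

3

Key "kvjd" = 6b 76 6a 64 is exactly B = 4 bytes: K' = 6b 76 6a 64.
K' ⊕ ipad = 5d 40 5c 52; K' ⊕ opad = 37 2a 36 38.
m1: inner = H(5d 40 5c 52 f0 65 c0 ee) = 69 e5; tag = H(37 2a 36 38 69 e5) = d647
m2: inner = H(5d 40 5c 52 a1 9d 5e 8b) = b8 ba; tag = H(37 2a 36 38 b8 ba) = 251c
m3: inner = H(5d 40 5c 52 c1 72 f3 3d) = 6d 41; tag = H(37 2a 36 38 6d 41) = daa3 ← matches
m4: inner = H(5d 40 5c 52 f3 8e 5a f0) = 06 10; tag = H(37 2a 36 38 06 10) = 7372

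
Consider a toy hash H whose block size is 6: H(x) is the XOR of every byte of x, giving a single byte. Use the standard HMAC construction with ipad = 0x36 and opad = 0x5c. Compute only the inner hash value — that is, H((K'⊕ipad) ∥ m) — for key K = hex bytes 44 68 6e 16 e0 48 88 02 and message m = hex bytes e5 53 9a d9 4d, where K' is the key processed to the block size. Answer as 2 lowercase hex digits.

Key hex bytes 44 68 6e 16 e0 48 88 02 is 8 bytes > B = 6, so hash it first: H(key) = 76, then zero-pad to 6 bytes: K' = 76 00 00 00 00 00.
K' ⊕ ipad = 40 36 36 36 36 36.
Inner input = 40 36 36 36 36 36 ∥ e5 53 9a d9 4d.
Inner hash: XOR 40⊕36⊕36⊕36⊕36⊕36⊕e5⊕53⊕9a⊕d9⊕4d = ce.

ce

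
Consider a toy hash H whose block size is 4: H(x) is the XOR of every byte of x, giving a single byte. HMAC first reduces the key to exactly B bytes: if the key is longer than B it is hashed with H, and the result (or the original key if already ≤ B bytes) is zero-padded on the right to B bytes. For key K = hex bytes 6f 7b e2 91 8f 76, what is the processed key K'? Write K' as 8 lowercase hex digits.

|K| = 6 > B = 4, so first hash the key.
H(K): XOR 6f⊕7b⊕e2⊕91⊕8f⊕76 = 9e.
Zero-pad H(K) = 9e to 4 bytes: K' = 9e 00 00 00.

9e000000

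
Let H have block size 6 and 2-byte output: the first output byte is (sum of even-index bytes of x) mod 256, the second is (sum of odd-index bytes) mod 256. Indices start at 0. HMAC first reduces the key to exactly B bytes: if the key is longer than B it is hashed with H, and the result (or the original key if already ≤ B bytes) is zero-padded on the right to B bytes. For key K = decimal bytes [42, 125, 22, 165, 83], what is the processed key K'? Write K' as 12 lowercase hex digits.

Key decimal bytes [42, 125, 22, 165, 83] = 2a 7d 16 a5 53 is 5 bytes ≤ B = 6; zero-pad to 6 bytes: K' = 2a 7d 16 a5 53 00.

2a7d16a55300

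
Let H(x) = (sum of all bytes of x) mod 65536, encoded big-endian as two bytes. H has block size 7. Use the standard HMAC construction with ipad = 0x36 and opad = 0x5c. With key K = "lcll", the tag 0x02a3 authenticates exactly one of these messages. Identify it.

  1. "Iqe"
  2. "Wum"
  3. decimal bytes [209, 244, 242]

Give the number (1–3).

Key "lcll" = 6c 63 6c 6c is 4 bytes ≤ B = 7; zero-pad to 7 bytes: K' = 6c 63 6c 6c 00 00 00.
K' ⊕ ipad = 5a 55 5a 5a 36 36 36; K' ⊕ opad = 30 3f 30 30 5c 5c 5c.
m1: inner = H(5a 55 5a 5a 36 36 36 49 71 65) = 03 24; tag = H(30 3f 30 30 5c 5c 5c 03 24) = 020a
m2: inner = H(5a 55 5a 5a 36 36 36 57 75 6d) = 03 3e; tag = H(30 3f 30 30 5c 5c 5c 03 3e) = 0224
m3: inner = H(5a 55 5a 5a 36 36 36 d1 f4 f2) = 04 bc; tag = H(30 3f 30 30 5c 5c 5c 04 bc) = 02a3 ← matches

3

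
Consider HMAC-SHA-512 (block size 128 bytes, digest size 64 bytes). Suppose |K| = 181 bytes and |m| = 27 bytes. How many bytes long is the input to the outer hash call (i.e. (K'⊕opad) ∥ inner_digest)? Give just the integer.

192

Key is 181 > 128 bytes, so it is hashed to 64 bytes then zero-padded to 128: |K'| = 128.
Outer input = (K'⊕opad) ∥ H(inner) → 128 + 64 = 192 bytes.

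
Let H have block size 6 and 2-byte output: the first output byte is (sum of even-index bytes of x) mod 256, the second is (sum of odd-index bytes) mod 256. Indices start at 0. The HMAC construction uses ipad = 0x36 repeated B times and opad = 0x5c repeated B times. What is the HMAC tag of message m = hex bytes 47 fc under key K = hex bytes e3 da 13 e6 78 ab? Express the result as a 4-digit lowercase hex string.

c18c

Key hex bytes e3 da 13 e6 78 ab is exactly B = 6 bytes: K' = e3 da 13 e6 78 ab.
K' ⊕ ipad = d5 ec 25 d0 4e 9d.  K' ⊕ opad = bf 86 4f ba 24 f7.
Inner input = (K'⊕ipad) ∥ m = d5 ec 25 d0 4e 9d ∥ 47 fc.
Inner hash: even-index sum = 399 mod 256 = 143; odd-index sum = 853 mod 256 = 85 → 8f 55.
Outer input = (K'⊕opad) ∥ inner = bf 86 4f ba 24 f7 ∥ 8f 55.
Outer hash (tag): even-index sum = 449 mod 256 = 193; odd-index sum = 652 mod 256 = 140 → c1 8c.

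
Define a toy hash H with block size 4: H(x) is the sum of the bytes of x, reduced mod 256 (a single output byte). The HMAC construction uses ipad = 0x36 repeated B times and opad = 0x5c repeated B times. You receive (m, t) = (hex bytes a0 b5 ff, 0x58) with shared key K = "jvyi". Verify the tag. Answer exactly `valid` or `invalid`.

Key "jvyi" = 6a 76 79 69 is exactly B = 4 bytes: K' = 6a 76 79 69.
K' ⊕ ipad = 5c 40 4f 5f; K' ⊕ opad = 36 2a 25 35.
Inner hash: sum = 92+64+79+95+160+181+255 = 926; mod 256 = 158 → 9e.
Outer hash (recomputed tag): sum = 54+42+37+53+158 = 344; mod 256 = 88 → 58.
Recomputed tag = 58; claimed = 58 → match.

valid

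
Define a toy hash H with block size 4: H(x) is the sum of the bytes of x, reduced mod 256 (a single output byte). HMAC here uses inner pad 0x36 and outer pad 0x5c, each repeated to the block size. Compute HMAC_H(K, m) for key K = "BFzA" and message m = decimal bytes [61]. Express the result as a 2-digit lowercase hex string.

5f

Key "BFzA" = 42 46 7a 41 is exactly B = 4 bytes: K' = 42 46 7a 41.
K' ⊕ ipad = 74 70 4c 77.  K' ⊕ opad = 1e 1a 26 1d.
Inner input = (K'⊕ipad) ∥ m = 74 70 4c 77 ∥ 3d.
Inner hash: sum = 116+112+76+119+61 = 484; mod 256 = 228 → e4.
Outer input = (K'⊕opad) ∥ inner = 1e 1a 26 1d ∥ e4.
Outer hash (tag): sum = 30+26+38+29+228 = 351; mod 256 = 95 → 5f.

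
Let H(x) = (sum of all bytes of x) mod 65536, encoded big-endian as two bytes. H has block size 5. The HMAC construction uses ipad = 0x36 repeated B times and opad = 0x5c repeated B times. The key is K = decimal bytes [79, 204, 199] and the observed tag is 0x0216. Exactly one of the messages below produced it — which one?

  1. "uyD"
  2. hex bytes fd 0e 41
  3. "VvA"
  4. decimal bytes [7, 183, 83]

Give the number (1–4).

2

Key decimal bytes [79, 204, 199] = 4f cc c7 is 3 bytes ≤ B = 5; zero-pad to 5 bytes: K' = 4f cc c7 00 00.
K' ⊕ ipad = 79 fa f1 36 36; K' ⊕ opad = 13 90 9b 5c 5c.
m1: inner = H(79 fa f1 36 36 75 79 44) = 04 02; tag = H(13 90 9b 5c 5c 04 02) = 01fc
m2: inner = H(79 fa f1 36 36 fd 0e 41) = 04 1c; tag = H(13 90 9b 5c 5c 04 1c) = 0216 ← matches
m3: inner = H(79 fa f1 36 36 56 76 41) = 03 dd; tag = H(13 90 9b 5c 5c 03 dd) = 02d6
m4: inner = H(79 fa f1 36 36 07 b7 53) = 03 e1; tag = H(13 90 9b 5c 5c 03 e1) = 02da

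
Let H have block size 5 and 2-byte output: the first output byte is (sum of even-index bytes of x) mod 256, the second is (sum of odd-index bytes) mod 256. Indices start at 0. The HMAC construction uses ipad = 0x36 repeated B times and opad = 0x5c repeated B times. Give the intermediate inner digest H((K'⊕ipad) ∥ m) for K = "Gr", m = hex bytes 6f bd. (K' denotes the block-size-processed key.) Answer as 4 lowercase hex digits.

Key "Gr" = 47 72 is 2 bytes ≤ B = 5; zero-pad to 5 bytes: K' = 47 72 00 00 00.
K' ⊕ ipad = 71 44 36 36 36.
Inner input = 71 44 36 36 36 ∥ 6f bd.
Inner hash: even-index sum = 410 mod 256 = 154; odd-index sum = 233 mod 256 = 233 → 9a e9.

9ae9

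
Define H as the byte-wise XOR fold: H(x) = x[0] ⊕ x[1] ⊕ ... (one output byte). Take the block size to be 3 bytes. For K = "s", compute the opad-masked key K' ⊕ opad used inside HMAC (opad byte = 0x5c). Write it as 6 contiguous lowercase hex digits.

Key "s" = 73 is 1 byte ≤ B = 3; zero-pad to 3 bytes: K' = 73 00 00.
XOR each byte with 0x5c: 73⊕5c=2f, 00⊕5c=5c, 00⊕5c=5c.

2f5c5c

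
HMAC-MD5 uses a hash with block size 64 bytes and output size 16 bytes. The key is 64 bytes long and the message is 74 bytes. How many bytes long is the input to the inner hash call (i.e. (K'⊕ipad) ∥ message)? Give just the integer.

Key is 64 ≤ 64 bytes, zero-padded: |K'| = 64.
Inner input = (K'⊕ipad) ∥ m → 64 + 74 = 138 bytes.

138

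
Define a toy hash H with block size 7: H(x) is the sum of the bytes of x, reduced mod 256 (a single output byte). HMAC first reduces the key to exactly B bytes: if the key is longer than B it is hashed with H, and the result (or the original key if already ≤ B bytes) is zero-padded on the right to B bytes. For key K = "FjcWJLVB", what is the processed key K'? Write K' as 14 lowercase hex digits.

98000000000000

|K| = 8 > B = 7, so first hash the key.
H(K): sum = 70+106+99+87+74+76+86+66 = 664; mod 256 = 152 → 98.
Zero-pad H(K) = 98 to 7 bytes: K' = 98 00 00 00 00 00 00.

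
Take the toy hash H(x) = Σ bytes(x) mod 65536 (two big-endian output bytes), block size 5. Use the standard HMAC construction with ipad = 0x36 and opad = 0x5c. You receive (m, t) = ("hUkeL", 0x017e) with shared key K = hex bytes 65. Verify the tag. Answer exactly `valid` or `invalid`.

Key hex bytes 65 is 1 byte ≤ B = 5; zero-pad to 5 bytes: K' = 65 00 00 00 00.
K' ⊕ ipad = 53 36 36 36 36; K' ⊕ opad = 39 5c 5c 5c 5c.
Inner hash: sum = 83+54+54+54+54+104+85+107+101+76 = 772 → 03 04.
Outer hash (recomputed tag): sum = 57+92+92+92+92+3+4 = 432 → 01 b0.
Recomputed tag = 01b0; claimed = 017e → mismatch.

invalid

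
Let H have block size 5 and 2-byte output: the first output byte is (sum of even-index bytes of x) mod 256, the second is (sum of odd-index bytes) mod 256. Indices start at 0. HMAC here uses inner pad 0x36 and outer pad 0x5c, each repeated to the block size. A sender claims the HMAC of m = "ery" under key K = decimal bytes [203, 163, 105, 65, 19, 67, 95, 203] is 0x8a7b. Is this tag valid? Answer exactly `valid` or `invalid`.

Key decimal bytes [203, 163, 105, 65, 19, 67, 95, 203] = cb a3 69 41 13 43 5f cb is 8 bytes > B = 5, so hash it first: H(key) = a6 f2, then zero-pad to 5 bytes: K' = a6 f2 00 00 00.
K' ⊕ ipad = 90 c4 36 36 36; K' ⊕ opad = fa ae 5c 5c 5c.
Inner hash: even-index sum = 366 mod 256 = 110; odd-index sum = 472 mod 256 = 216 → 6e d8.
Outer hash (recomputed tag): even-index sum = 650 mod 256 = 138; odd-index sum = 376 mod 256 = 120 → 8a 78.
Recomputed tag = 8a78; claimed = 8a7b → mismatch.

invalid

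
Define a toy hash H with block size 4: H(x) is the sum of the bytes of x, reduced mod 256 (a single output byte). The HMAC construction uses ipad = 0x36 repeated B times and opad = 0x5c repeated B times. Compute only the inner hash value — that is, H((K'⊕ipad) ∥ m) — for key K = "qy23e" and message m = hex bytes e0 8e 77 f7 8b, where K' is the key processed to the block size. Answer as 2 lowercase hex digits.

8b

Key "qy23e" = 71 79 32 33 65 is 5 bytes > B = 4, so hash it first: H(key) = b4, then zero-pad to 4 bytes: K' = b4 00 00 00.
K' ⊕ ipad = 82 36 36 36.
Inner input = 82 36 36 36 ∥ e0 8e 77 f7 8b.
Inner hash: sum = 130+54+54+54+224+142+119+247+139 = 1163; mod 256 = 139 → 8b.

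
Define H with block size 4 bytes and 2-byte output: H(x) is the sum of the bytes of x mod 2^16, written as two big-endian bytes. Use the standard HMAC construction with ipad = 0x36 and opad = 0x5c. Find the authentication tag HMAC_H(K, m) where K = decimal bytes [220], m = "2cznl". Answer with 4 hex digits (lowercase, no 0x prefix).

020c

Key decimal bytes [220] = dc is 1 byte ≤ B = 4; zero-pad to 4 bytes: K' = dc 00 00 00.
K' ⊕ ipad = ea 36 36 36.  K' ⊕ opad = 80 5c 5c 5c.
Inner input = (K'⊕ipad) ∥ m = ea 36 36 36 ∥ 32 63 7a 6e 6c.
Inner hash: sum = 234+54+54+54+50+99+122+110+108 = 885 → 03 75.
Outer input = (K'⊕opad) ∥ inner = 80 5c 5c 5c ∥ 03 75.
Outer hash (tag): sum = 128+92+92+92+3+117 = 524 → 02 0c.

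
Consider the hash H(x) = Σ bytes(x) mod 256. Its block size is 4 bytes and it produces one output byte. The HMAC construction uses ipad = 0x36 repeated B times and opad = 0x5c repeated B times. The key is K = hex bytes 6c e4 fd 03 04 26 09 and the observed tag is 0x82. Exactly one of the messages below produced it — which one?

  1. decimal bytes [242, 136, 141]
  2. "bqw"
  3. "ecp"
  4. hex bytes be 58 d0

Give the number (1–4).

Key hex bytes 6c e4 fd 03 04 26 09 is 7 bytes > B = 4, so hash it first: H(key) = 83, then zero-pad to 4 bytes: K' = 83 00 00 00.
K' ⊕ ipad = b5 36 36 36; K' ⊕ opad = df 5c 5c 5c.
m1: inner = H(b5 36 36 36 f2 88 8d) = 5e; tag = H(df 5c 5c 5c 5e) = 51
m2: inner = H(b5 36 36 36 62 71 77) = a1; tag = H(df 5c 5c 5c a1) = 94
m3: inner = H(b5 36 36 36 65 63 70) = 8f; tag = H(df 5c 5c 5c 8f) = 82 ← matches
m4: inner = H(b5 36 36 36 be 58 d0) = 3d; tag = H(df 5c 5c 5c 3d) = 30

3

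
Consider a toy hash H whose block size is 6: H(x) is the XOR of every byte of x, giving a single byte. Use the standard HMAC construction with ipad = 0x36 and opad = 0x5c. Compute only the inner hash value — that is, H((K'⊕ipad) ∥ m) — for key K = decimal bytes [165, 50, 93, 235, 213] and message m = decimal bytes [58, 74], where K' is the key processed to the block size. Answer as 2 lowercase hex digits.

Key decimal bytes [165, 50, 93, 235, 213] = a5 32 5d eb d5 is 5 bytes ≤ B = 6; zero-pad to 6 bytes: K' = a5 32 5d eb d5 00.
K' ⊕ ipad = 93 04 6b dd e3 36.
Inner input = 93 04 6b dd e3 36 ∥ 3a 4a.
Inner hash: XOR 93⊕04⊕6b⊕dd⊕e3⊕36⊕3a⊕4a = 84.

84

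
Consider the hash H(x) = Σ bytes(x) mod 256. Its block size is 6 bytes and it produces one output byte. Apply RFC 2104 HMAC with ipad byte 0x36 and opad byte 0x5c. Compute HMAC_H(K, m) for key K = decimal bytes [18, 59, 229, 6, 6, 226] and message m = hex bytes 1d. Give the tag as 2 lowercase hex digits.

35

Key decimal bytes [18, 59, 229, 6, 6, 226] = 12 3b e5 06 06 e2 is exactly B = 6 bytes: K' = 12 3b e5 06 06 e2.
K' ⊕ ipad = 24 0d d3 30 30 d4.  K' ⊕ opad = 4e 67 b9 5a 5a be.
Inner input = (K'⊕ipad) ∥ m = 24 0d d3 30 30 d4 ∥ 1d.
Inner hash: sum = 36+13+211+48+48+212+29 = 597; mod 256 = 85 → 55.
Outer input = (K'⊕opad) ∥ inner = 4e 67 b9 5a 5a be ∥ 55.
Outer hash (tag): sum = 78+103+185+90+90+190+85 = 821; mod 256 = 53 → 35.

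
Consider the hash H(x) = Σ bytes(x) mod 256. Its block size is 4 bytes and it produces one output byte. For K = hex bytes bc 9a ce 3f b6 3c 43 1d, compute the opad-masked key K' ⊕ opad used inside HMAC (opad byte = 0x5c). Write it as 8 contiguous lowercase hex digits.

e95c5c5c

Key hex bytes bc 9a ce 3f b6 3c 43 1d is 8 bytes > B = 4, so hash it first: H(key) = b5, then zero-pad to 4 bytes: K' = b5 00 00 00.
XOR each byte with 0x5c: b5⊕5c=e9, 00⊕5c=5c, 00⊕5c=5c, 00⊕5c=5c.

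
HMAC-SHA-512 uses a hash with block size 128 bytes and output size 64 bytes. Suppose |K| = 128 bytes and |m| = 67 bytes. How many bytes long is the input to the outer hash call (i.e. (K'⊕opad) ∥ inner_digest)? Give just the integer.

192

Key is 128 ≤ 128 bytes, zero-padded: |K'| = 128.
Outer input = (K'⊕opad) ∥ H(inner) → 128 + 64 = 192 bytes.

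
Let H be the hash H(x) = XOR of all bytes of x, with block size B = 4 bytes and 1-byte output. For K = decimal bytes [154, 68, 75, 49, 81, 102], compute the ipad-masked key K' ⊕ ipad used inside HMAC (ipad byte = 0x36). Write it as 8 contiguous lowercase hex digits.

a5363636

Key decimal bytes [154, 68, 75, 49, 81, 102] = 9a 44 4b 31 51 66 is 6 bytes > B = 4, so hash it first: H(key) = 93, then zero-pad to 4 bytes: K' = 93 00 00 00.
XOR each byte with 0x36: 93⊕36=a5, 00⊕36=36, 00⊕36=36, 00⊕36=36.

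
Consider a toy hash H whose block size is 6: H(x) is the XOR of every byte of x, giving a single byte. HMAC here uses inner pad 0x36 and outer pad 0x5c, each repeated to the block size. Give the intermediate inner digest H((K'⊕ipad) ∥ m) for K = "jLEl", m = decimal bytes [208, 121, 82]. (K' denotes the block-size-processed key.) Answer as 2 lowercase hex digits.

Key "jLEl" = 6a 4c 45 6c is 4 bytes ≤ B = 6; zero-pad to 6 bytes: K' = 6a 4c 45 6c 00 00.
K' ⊕ ipad = 5c 7a 73 5a 36 36.
Inner input = 5c 7a 73 5a 36 36 ∥ d0 79 52.
Inner hash: XOR 5c⊕7a⊕73⊕5a⊕36⊕36⊕d0⊕79⊕52 = f4.

f4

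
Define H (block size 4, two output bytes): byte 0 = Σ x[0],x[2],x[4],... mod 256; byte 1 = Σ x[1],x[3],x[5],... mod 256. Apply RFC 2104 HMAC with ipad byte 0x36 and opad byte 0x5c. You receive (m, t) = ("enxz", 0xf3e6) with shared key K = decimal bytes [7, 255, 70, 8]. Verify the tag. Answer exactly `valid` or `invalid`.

Key decimal bytes [7, 255, 70, 8] = 07 ff 46 08 is exactly B = 4 bytes: K' = 07 ff 46 08.
K' ⊕ ipad = 31 c9 70 3e; K' ⊕ opad = 5b a3 1a 54.
Inner hash: even-index sum = 382 mod 256 = 126; odd-index sum = 495 mod 256 = 239 → 7e ef.
Outer hash (recomputed tag): even-index sum = 243 mod 256 = 243; odd-index sum = 486 mod 256 = 230 → f3 e6.
Recomputed tag = f3e6; claimed = f3e6 → match.

valid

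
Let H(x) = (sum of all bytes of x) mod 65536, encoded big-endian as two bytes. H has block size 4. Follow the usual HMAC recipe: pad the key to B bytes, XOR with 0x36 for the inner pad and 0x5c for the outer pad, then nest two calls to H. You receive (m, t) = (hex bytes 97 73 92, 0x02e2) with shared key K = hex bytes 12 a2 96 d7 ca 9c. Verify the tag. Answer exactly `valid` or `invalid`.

Key hex bytes 12 a2 96 d7 ca 9c is 6 bytes > B = 4, so hash it first: H(key) = 03 87, then zero-pad to 4 bytes: K' = 03 87 00 00.
K' ⊕ ipad = 35 b1 36 36; K' ⊕ opad = 5f db 5c 5c.
Inner hash: sum = 53+177+54+54+151+115+146 = 750 → 02 ee.
Outer hash (recomputed tag): sum = 95+219+92+92+2+238 = 738 → 02 e2.
Recomputed tag = 02e2; claimed = 02e2 → match.

valid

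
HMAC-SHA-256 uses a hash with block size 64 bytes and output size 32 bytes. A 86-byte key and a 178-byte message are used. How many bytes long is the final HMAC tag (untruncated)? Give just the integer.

The tag is one SHA-256 digest: 32 bytes.

32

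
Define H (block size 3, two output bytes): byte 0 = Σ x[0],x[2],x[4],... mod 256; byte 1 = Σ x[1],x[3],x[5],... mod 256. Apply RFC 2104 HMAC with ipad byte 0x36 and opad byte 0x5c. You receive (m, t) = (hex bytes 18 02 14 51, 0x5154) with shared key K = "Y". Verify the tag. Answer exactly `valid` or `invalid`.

Key "Y" = 59 is 1 byte ≤ B = 3; zero-pad to 3 bytes: K' = 59 00 00.
K' ⊕ ipad = 6f 36 36; K' ⊕ opad = 05 5c 5c.
Inner hash: even-index sum = 248 mod 256 = 248; odd-index sum = 98 mod 256 = 98 → f8 62.
Outer hash (recomputed tag): even-index sum = 195 mod 256 = 195; odd-index sum = 340 mod 256 = 84 → c3 54.
Recomputed tag = c354; claimed = 5154 → mismatch.

invalid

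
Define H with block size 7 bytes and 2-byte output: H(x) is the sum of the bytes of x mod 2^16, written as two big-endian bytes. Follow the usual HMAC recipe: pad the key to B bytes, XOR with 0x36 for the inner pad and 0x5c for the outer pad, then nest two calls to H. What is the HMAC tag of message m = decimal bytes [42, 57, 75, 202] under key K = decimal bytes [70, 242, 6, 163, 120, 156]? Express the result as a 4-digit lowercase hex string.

Key decimal bytes [70, 242, 6, 163, 120, 156] = 46 f2 06 a3 78 9c is 6 bytes ≤ B = 7; zero-pad to 7 bytes: K' = 46 f2 06 a3 78 9c 00.
K' ⊕ ipad = 70 c4 30 95 4e aa 36.  K' ⊕ opad = 1a ae 5a ff 24 c0 5c.
Inner input = (K'⊕ipad) ∥ m = 70 c4 30 95 4e aa 36 ∥ 2a 39 4b ca.
Inner hash: sum = 112+196+48+149+78+170+54+42+57+75+202 = 1183 → 04 9f.
Outer input = (K'⊕opad) ∥ inner = 1a ae 5a ff 24 c0 5c ∥ 04 9f.
Outer hash (tag): sum = 26+174+90+255+36+192+92+4+159 = 1028 → 04 04.

0404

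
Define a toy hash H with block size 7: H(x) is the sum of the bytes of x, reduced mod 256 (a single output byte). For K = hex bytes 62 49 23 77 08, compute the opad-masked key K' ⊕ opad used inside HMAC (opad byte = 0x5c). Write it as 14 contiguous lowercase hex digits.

Key hex bytes 62 49 23 77 08 is 5 bytes ≤ B = 7; zero-pad to 7 bytes: K' = 62 49 23 77 08 00 00.
XOR each byte with 0x5c: 62⊕5c=3e, 49⊕5c=15, 23⊕5c=7f, 77⊕5c=2b, 08⊕5c=54, 00⊕5c=5c, 00⊕5c=5c.

3e157f2b545c5c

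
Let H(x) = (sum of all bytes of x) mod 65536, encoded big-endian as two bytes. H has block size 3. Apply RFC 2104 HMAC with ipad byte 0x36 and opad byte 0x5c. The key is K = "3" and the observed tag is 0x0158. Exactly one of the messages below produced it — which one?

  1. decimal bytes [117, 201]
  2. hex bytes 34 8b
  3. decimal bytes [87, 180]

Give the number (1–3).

Key "3" = 33 is 1 byte ≤ B = 3; zero-pad to 3 bytes: K' = 33 00 00.
K' ⊕ ipad = 05 36 36; K' ⊕ opad = 6f 5c 5c.
m1: inner = H(05 36 36 75 c9) = 01 af; tag = H(6f 5c 5c 01 af) = 01d7
m2: inner = H(05 36 36 34 8b) = 01 30; tag = H(6f 5c 5c 01 30) = 0158 ← matches
m3: inner = H(05 36 36 57 b4) = 01 7c; tag = H(6f 5c 5c 01 7c) = 01a4

2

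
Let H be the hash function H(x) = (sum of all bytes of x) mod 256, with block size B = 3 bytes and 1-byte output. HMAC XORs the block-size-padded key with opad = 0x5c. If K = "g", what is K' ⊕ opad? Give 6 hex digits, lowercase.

Key "g" = 67 is 1 byte ≤ B = 3; zero-pad to 3 bytes: K' = 67 00 00.
XOR each byte with 0x5c: 67⊕5c=3b, 00⊕5c=5c, 00⊕5c=5c.

3b5c5c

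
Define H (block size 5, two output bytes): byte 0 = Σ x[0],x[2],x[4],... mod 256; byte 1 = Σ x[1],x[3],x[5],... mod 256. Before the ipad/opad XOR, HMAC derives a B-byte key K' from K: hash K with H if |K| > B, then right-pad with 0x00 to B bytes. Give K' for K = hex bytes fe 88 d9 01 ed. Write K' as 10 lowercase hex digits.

fe88d901ed

Key hex bytes fe 88 d9 01 ed is exactly B = 5 bytes: K' = fe 88 d9 01 ed.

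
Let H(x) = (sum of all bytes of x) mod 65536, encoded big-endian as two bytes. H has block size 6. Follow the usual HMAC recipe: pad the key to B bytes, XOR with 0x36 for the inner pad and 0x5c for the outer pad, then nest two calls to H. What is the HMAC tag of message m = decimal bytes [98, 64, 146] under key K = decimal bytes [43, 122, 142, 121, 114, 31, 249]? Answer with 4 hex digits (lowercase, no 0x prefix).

027c

Key decimal bytes [43, 122, 142, 121, 114, 31, 249] = 2b 7a 8e 79 72 1f f9 is 7 bytes > B = 6, so hash it first: H(key) = 03 36, then zero-pad to 6 bytes: K' = 03 36 00 00 00 00.
K' ⊕ ipad = 35 00 36 36 36 36.  K' ⊕ opad = 5f 6a 5c 5c 5c 5c.
Inner input = (K'⊕ipad) ∥ m = 35 00 36 36 36 36 ∥ 62 40 92.
Inner hash: sum = 53+0+54+54+54+54+98+64+146 = 577 → 02 41.
Outer input = (K'⊕opad) ∥ inner = 5f 6a 5c 5c 5c 5c ∥ 02 41.
Outer hash (tag): sum = 95+106+92+92+92+92+2+65 = 636 → 02 7c.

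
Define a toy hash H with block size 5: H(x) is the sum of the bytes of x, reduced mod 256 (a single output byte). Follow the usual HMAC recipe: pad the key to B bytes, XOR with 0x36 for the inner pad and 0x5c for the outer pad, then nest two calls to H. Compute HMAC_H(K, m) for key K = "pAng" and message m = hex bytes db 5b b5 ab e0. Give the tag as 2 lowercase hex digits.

Key "pAng" = 70 41 6e 67 is 4 bytes ≤ B = 5; zero-pad to 5 bytes: K' = 70 41 6e 67 00.
K' ⊕ ipad = 46 77 58 51 36.  K' ⊕ opad = 2c 1d 32 3b 5c.
Inner input = (K'⊕ipad) ∥ m = 46 77 58 51 36 ∥ db 5b b5 ab e0.
Inner hash: sum = 70+119+88+81+54+219+91+181+171+224 = 1298; mod 256 = 18 → 12.
Outer input = (K'⊕opad) ∥ inner = 2c 1d 32 3b 5c ∥ 12.
Outer hash (tag): sum = 44+29+50+59+92+18 = 292; mod 256 = 36 → 24.

24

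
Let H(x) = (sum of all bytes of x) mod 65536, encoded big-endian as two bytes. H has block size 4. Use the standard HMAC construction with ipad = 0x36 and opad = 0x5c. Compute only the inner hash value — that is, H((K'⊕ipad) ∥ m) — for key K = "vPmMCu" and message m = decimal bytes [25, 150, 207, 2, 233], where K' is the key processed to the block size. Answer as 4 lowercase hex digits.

0317

Key "vPmMCu" = 76 50 6d 4d 43 75 is 6 bytes > B = 4, so hash it first: H(key) = 02 38, then zero-pad to 4 bytes: K' = 02 38 00 00.
K' ⊕ ipad = 34 0e 36 36.
Inner input = 34 0e 36 36 ∥ 19 96 cf 02 e9.
Inner hash: sum = 52+14+54+54+25+150+207+2+233 = 791 → 03 17.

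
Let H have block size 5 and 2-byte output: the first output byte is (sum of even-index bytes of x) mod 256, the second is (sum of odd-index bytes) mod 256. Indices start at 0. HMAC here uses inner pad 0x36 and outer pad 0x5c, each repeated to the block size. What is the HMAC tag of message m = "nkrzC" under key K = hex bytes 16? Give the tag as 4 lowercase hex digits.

9129

Key hex bytes 16 is 1 byte ≤ B = 5; zero-pad to 5 bytes: K' = 16 00 00 00 00.
K' ⊕ ipad = 20 36 36 36 36.  K' ⊕ opad = 4a 5c 5c 5c 5c.
Inner input = (K'⊕ipad) ∥ m = 20 36 36 36 36 ∥ 6e 6b 72 7a 43.
Inner hash: even-index sum = 369 mod 256 = 113; odd-index sum = 399 mod 256 = 143 → 71 8f.
Outer input = (K'⊕opad) ∥ inner = 4a 5c 5c 5c 5c ∥ 71 8f.
Outer hash (tag): even-index sum = 401 mod 256 = 145; odd-index sum = 297 mod 256 = 41 → 91 29.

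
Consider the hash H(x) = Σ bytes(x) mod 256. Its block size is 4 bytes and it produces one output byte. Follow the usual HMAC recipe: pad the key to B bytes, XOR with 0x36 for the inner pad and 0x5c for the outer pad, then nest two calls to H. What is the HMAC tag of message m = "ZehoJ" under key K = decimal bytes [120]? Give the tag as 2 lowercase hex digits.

08

Key decimal bytes [120] = 78 is 1 byte ≤ B = 4; zero-pad to 4 bytes: K' = 78 00 00 00.
K' ⊕ ipad = 4e 36 36 36.  K' ⊕ opad = 24 5c 5c 5c.
Inner input = (K'⊕ipad) ∥ m = 4e 36 36 36 ∥ 5a 65 68 6f 4a.
Inner hash: sum = 78+54+54+54+90+101+104+111+74 = 720; mod 256 = 208 → d0.
Outer input = (K'⊕opad) ∥ inner = 24 5c 5c 5c ∥ d0.
Outer hash (tag): sum = 36+92+92+92+208 = 520; mod 256 = 8 → 08.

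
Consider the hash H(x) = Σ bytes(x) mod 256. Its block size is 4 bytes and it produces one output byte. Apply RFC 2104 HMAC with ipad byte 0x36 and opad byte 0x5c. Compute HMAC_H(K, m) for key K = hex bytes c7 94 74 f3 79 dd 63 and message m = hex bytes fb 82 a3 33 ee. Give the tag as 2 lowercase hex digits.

Key hex bytes c7 94 74 f3 79 dd 63 is 7 bytes > B = 4, so hash it first: H(key) = 7b, then zero-pad to 4 bytes: K' = 7b 00 00 00.
K' ⊕ ipad = 4d 36 36 36.  K' ⊕ opad = 27 5c 5c 5c.
Inner input = (K'⊕ipad) ∥ m = 4d 36 36 36 ∥ fb 82 a3 33 ee.
Inner hash: sum = 77+54+54+54+251+130+163+51+238 = 1072; mod 256 = 48 → 30.
Outer input = (K'⊕opad) ∥ inner = 27 5c 5c 5c ∥ 30.
Outer hash (tag): sum = 39+92+92+92+48 = 363; mod 256 = 107 → 6b.

6b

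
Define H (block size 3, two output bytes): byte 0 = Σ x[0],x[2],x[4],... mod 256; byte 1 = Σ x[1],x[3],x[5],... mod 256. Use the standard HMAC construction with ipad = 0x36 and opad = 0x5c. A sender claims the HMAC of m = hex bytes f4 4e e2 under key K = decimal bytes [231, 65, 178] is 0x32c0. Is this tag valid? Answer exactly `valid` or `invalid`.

Key decimal bytes [231, 65, 178] = e7 41 b2 is exactly B = 3 bytes: K' = e7 41 b2.
K' ⊕ ipad = d1 77 84; K' ⊕ opad = bb 1d ee.
Inner hash: even-index sum = 419 mod 256 = 163; odd-index sum = 589 mod 256 = 77 → a3 4d.
Outer hash (recomputed tag): even-index sum = 502 mod 256 = 246; odd-index sum = 192 mod 256 = 192 → f6 c0.
Recomputed tag = f6c0; claimed = 32c0 → mismatch.

invalid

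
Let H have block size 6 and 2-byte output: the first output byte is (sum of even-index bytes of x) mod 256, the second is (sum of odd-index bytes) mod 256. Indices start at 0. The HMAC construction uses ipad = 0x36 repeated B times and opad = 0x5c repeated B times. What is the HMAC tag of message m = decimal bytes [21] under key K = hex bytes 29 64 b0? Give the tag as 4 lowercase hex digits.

adae

Key hex bytes 29 64 b0 is 3 bytes ≤ B = 6; zero-pad to 6 bytes: K' = 29 64 b0 00 00 00.
K' ⊕ ipad = 1f 52 86 36 36 36.  K' ⊕ opad = 75 38 ec 5c 5c 5c.
Inner input = (K'⊕ipad) ∥ m = 1f 52 86 36 36 36 ∥ 15.
Inner hash: even-index sum = 240 mod 256 = 240; odd-index sum = 190 mod 256 = 190 → f0 be.
Outer input = (K'⊕opad) ∥ inner = 75 38 ec 5c 5c 5c ∥ f0 be.
Outer hash (tag): even-index sum = 685 mod 256 = 173; odd-index sum = 430 mod 256 = 174 → ad ae.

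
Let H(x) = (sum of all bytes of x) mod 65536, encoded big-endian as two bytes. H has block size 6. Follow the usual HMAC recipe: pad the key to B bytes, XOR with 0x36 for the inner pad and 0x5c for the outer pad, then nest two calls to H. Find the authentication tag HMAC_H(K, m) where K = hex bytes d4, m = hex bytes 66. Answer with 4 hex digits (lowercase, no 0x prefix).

Key hex bytes d4 is 1 byte ≤ B = 6; zero-pad to 6 bytes: K' = d4 00 00 00 00 00.
K' ⊕ ipad = e2 36 36 36 36 36.  K' ⊕ opad = 88 5c 5c 5c 5c 5c.
Inner input = (K'⊕ipad) ∥ m = e2 36 36 36 36 36 ∥ 66.
Inner hash: sum = 226+54+54+54+54+54+102 = 598 → 02 56.
Outer input = (K'⊕opad) ∥ inner = 88 5c 5c 5c 5c 5c ∥ 02 56.
Outer hash (tag): sum = 136+92+92+92+92+92+2+86 = 684 → 02 ac.

02ac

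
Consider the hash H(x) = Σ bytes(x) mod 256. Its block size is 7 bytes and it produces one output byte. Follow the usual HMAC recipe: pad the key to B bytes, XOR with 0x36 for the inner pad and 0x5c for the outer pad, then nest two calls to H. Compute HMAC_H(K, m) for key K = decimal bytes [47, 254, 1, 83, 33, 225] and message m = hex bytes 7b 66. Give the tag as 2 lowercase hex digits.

Key decimal bytes [47, 254, 1, 83, 33, 225] = 2f fe 01 53 21 e1 is 6 bytes ≤ B = 7; zero-pad to 7 bytes: K' = 2f fe 01 53 21 e1 00.
K' ⊕ ipad = 19 c8 37 65 17 d7 36.  K' ⊕ opad = 73 a2 5d 0f 7d bd 5c.
Inner input = (K'⊕ipad) ∥ m = 19 c8 37 65 17 d7 36 ∥ 7b 66.
Inner hash: sum = 25+200+55+101+23+215+54+123+102 = 898; mod 256 = 130 → 82.
Outer input = (K'⊕opad) ∥ inner = 73 a2 5d 0f 7d bd 5c ∥ 82.
Outer hash (tag): sum = 115+162+93+15+125+189+92+130 = 921; mod 256 = 153 → 99.

99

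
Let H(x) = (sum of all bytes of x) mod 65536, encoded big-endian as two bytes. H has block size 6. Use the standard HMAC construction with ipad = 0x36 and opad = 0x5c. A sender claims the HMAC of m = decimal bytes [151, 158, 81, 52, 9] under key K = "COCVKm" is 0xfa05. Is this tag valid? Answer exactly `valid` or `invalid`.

invalid

Key "COCVKm" = 43 4f 43 56 4b 6d is exactly B = 6 bytes: K' = 43 4f 43 56 4b 6d.
K' ⊕ ipad = 75 79 75 60 7d 5b; K' ⊕ opad = 1f 13 1f 0a 17 31.
Inner hash: sum = 117+121+117+96+125+91+151+158+81+52+9 = 1118 → 04 5e.
Outer hash (recomputed tag): sum = 31+19+31+10+23+49+4+94 = 261 → 01 05.
Recomputed tag = 0105; claimed = fa05 → mismatch.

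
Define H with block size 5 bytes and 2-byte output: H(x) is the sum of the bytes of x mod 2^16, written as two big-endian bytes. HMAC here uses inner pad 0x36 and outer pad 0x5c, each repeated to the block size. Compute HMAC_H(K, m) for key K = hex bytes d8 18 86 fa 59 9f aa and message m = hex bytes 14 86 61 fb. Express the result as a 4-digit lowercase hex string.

02aa

Key hex bytes d8 18 86 fa 59 9f aa is 7 bytes > B = 5, so hash it first: H(key) = 04 12, then zero-pad to 5 bytes: K' = 04 12 00 00 00.
K' ⊕ ipad = 32 24 36 36 36.  K' ⊕ opad = 58 4e 5c 5c 5c.
Inner input = (K'⊕ipad) ∥ m = 32 24 36 36 36 ∥ 14 86 61 fb.
Inner hash: sum = 50+36+54+54+54+20+134+97+251 = 750 → 02 ee.
Outer input = (K'⊕opad) ∥ inner = 58 4e 5c 5c 5c ∥ 02 ee.
Outer hash (tag): sum = 88+78+92+92+92+2+238 = 682 → 02 aa.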